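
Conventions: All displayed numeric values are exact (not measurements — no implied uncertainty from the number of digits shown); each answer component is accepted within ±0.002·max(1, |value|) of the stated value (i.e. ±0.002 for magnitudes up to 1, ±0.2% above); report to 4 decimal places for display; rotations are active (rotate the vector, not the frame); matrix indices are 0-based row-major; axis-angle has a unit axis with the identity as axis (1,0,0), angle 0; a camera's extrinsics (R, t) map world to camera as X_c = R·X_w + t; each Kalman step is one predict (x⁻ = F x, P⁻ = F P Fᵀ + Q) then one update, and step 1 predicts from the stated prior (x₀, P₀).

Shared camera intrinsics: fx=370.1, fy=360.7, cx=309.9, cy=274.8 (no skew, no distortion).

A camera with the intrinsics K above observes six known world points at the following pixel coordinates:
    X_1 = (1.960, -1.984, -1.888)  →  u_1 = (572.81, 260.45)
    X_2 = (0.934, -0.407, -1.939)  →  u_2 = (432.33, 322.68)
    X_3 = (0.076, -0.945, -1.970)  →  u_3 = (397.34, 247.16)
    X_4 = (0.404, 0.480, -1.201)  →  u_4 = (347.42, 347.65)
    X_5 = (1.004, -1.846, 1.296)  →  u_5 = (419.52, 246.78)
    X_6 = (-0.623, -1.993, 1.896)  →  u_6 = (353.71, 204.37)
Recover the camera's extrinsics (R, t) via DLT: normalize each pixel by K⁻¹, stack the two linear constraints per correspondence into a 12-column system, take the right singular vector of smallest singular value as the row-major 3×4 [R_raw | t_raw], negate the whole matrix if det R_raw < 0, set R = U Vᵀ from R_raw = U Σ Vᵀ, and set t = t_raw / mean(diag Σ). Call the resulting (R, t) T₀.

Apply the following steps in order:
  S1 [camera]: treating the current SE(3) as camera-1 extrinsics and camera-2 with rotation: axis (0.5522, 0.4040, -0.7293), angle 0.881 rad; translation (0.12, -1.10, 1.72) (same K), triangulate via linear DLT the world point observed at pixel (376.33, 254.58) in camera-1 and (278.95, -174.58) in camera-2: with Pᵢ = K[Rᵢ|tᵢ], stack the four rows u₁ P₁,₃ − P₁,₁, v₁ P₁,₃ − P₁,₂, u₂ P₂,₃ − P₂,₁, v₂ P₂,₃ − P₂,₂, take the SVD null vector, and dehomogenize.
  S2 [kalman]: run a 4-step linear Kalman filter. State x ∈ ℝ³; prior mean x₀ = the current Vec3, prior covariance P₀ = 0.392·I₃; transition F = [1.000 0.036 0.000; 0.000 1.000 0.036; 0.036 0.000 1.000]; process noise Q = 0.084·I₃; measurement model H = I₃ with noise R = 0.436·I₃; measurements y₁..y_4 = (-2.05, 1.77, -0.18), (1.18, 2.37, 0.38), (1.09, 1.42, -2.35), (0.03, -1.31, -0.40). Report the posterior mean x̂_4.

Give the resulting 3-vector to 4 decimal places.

result = (0.2756, 0.3253, -0.5280)

source (pnp_recover): camera pose = R=[0.8381 -0.5455 -0.0111; 0.5455 0.8381 -0.0029; 0.0109 -0.0037 0.9999], t=(0.4300, 0.4099, 6.3300)
after S1 (triangulate): (0.3481, -1.2233, 1.3189)
after S2 (kf_track): (0.2756, 0.3253, -0.5280)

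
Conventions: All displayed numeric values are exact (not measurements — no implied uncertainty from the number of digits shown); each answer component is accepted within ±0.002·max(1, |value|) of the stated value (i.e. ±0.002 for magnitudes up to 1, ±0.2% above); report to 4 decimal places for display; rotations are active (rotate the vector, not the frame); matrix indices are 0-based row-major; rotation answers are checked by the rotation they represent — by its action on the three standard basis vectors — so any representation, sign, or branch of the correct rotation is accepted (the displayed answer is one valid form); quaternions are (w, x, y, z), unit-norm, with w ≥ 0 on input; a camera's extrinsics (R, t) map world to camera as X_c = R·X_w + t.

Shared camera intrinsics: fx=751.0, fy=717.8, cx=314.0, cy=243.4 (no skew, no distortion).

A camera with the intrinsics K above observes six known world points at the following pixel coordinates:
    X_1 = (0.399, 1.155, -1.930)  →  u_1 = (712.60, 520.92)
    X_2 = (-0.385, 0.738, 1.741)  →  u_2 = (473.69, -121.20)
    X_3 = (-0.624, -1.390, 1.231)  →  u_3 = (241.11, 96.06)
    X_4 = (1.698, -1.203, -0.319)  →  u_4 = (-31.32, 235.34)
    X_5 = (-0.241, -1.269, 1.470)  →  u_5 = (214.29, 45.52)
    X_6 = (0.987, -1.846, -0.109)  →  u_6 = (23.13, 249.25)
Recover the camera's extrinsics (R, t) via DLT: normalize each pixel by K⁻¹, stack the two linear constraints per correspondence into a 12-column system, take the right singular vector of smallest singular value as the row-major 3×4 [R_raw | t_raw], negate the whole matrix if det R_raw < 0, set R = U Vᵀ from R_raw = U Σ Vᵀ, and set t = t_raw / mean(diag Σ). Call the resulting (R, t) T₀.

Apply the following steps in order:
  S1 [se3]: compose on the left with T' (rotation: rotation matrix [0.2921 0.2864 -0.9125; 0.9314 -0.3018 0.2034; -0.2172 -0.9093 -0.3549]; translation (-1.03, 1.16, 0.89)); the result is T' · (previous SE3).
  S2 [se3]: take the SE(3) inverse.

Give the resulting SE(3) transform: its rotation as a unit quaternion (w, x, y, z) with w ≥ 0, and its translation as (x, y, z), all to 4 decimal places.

rotation (quat) = (0.8747, -0.0189, 0.3114, 0.3710), translation = (4.2973, 1.2841, -2.9646)

source (pnp_recover): camera pose = R=[-0.5756 0.8031 -0.1538; -0.1311 -0.2763 -0.9521; -0.8072 -0.5279 0.2643], t=(0.4000, -0.4500, 4.0701)
after S1 (compose_se3): R=[0.5309 0.6371 -0.5588; -0.6607 0.7241 0.1979; 0.5307 0.2642 0.8054], t=(-4.7560, 2.4962, -0.2322)
after S2 (invert_se3): R=[0.5309 -0.6607 0.5307; 0.6371 0.7241 0.2642; -0.5588 0.1979 0.8054], t=(4.2973, 1.2841, -2.9646)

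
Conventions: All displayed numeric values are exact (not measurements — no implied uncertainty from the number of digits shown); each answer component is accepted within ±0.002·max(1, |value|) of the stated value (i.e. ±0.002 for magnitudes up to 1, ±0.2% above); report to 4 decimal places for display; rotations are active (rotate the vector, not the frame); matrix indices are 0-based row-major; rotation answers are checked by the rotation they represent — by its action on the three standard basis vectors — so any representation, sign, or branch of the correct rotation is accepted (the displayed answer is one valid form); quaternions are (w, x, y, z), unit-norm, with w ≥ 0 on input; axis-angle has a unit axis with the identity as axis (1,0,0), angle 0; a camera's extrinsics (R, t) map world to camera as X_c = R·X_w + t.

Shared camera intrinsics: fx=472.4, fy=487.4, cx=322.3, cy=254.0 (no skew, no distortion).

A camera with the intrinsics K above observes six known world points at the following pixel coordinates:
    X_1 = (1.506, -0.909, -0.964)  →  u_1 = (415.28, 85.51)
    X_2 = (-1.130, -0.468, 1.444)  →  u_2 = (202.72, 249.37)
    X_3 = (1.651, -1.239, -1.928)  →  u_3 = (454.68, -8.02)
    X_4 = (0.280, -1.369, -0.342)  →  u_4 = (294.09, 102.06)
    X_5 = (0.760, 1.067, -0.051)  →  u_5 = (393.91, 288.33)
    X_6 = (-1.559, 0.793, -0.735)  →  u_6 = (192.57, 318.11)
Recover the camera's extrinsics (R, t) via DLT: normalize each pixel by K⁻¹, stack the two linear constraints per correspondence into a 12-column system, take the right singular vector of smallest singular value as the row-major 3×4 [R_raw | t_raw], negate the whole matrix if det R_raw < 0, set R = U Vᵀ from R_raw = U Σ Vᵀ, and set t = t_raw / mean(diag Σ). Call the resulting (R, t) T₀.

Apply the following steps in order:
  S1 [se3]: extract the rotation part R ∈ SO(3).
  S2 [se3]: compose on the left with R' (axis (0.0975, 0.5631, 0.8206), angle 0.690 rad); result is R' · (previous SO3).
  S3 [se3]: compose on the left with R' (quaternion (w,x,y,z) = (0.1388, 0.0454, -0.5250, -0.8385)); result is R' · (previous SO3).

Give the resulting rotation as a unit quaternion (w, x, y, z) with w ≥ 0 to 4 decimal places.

rotation (quat) = (0.2733, -0.0173, -0.4526, -0.8486)

source (pnp_recover): camera pose = R=[0.9142 0.3395 -0.2212; -0.2707 0.9179 0.2902; 0.3016 -0.2054 0.9311], t=(-0.2100, -0.3600, 5.6998)
after S1 (rot_of_se3): [0.9142 0.3395 -0.2212; -0.2707 0.9179 0.2902; 0.3016 -0.2054 0.9311]
after S2 (compose_so3): [0.9587 -0.2827 0.0317; 0.2738 0.9472 0.1672; -0.0773 -0.1516 0.9854]
after S3 (compose_so3): [-0.8500 0.4796 -0.2181; -0.4482 -0.4408 0.7777; 0.2768 0.7587 0.5896]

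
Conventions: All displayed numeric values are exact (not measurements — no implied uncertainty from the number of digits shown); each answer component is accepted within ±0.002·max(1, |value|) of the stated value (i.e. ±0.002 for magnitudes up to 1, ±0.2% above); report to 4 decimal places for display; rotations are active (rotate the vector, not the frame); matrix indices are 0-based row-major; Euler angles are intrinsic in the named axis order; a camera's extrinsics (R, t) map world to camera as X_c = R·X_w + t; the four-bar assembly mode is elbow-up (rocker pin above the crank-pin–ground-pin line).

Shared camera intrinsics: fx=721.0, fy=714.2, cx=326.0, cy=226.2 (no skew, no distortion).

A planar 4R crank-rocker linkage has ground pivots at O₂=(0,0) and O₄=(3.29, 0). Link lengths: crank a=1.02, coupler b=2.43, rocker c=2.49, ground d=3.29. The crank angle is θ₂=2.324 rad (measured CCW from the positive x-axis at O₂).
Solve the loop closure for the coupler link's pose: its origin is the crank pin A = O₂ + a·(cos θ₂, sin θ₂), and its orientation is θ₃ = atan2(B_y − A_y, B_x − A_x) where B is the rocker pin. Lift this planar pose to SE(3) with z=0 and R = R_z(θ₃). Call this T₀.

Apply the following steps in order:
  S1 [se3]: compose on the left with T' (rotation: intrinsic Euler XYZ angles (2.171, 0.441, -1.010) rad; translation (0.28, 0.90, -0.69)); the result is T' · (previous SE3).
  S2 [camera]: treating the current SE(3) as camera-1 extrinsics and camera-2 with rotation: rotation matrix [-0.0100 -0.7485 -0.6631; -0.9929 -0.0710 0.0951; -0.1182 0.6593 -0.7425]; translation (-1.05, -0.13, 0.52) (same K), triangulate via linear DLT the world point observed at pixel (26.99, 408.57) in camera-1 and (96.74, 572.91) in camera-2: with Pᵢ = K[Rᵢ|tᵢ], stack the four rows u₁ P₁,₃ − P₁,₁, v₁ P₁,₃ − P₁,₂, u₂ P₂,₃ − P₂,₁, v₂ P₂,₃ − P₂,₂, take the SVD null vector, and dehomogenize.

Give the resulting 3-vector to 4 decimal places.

source (fourbar_fk): coupler pose = R=[0.9109 -0.4127 0.0000; 0.4127 0.9109 0.0000; 0.0000 0.0000 1.0000], t=(-0.6977, 0.7441, 0.0000)
after S1 (compose_se3): R=[0.7542 0.4990 0.4268; 0.6054 -0.2766 -0.7463; -0.2543 0.8212 -0.5108], t=(0.5143, 0.4340, 0.1866)
after S2 (triangulate): (-1.3055, 0.6358, -1.2958)

result = (-1.3055, 0.6358, -1.2958)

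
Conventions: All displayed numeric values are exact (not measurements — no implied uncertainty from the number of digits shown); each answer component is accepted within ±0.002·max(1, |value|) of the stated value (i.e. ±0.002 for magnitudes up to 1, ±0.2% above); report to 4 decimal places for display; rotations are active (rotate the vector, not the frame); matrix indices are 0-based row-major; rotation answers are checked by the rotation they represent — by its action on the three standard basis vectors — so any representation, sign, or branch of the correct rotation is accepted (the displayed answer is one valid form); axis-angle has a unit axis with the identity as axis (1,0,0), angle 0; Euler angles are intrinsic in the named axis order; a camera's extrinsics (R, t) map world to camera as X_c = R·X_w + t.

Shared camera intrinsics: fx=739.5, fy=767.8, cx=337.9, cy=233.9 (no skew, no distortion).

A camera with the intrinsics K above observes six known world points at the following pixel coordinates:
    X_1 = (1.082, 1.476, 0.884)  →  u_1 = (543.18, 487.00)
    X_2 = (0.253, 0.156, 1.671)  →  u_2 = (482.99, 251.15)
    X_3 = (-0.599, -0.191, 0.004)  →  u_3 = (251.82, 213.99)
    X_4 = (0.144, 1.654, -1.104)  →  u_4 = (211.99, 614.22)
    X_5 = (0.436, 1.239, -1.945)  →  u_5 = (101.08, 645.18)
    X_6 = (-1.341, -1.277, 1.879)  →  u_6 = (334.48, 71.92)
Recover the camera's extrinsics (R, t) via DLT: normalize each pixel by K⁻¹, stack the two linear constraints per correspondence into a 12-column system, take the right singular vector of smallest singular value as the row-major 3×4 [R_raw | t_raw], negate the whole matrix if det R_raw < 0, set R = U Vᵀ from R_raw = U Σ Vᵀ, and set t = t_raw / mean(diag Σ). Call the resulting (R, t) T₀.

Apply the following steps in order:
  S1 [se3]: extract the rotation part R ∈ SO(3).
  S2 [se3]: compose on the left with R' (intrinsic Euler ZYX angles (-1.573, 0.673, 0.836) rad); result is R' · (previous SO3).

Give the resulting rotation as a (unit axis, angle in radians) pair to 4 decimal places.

rotation (axis_angle) = ((0.8124, 0.0760, -0.5781), 2.1133)

source (pnp_recover): camera pose = R=[0.7976 0.0036 0.6032; 0.0597 0.9946 -0.0849; -0.6002 0.1038 0.7931], t=(-0.0900, 0.1000, 4.5201)
after S1 (rot_of_se3): [0.7976 0.0036 0.6032; 0.0597 0.9946 -0.0849; -0.6002 0.1038 0.7931]
after S2 (compose_so3): [0.4845 0.5887 -0.6471; -0.4016 -0.5075 -0.7624; -0.7772 0.6292 -0.0095]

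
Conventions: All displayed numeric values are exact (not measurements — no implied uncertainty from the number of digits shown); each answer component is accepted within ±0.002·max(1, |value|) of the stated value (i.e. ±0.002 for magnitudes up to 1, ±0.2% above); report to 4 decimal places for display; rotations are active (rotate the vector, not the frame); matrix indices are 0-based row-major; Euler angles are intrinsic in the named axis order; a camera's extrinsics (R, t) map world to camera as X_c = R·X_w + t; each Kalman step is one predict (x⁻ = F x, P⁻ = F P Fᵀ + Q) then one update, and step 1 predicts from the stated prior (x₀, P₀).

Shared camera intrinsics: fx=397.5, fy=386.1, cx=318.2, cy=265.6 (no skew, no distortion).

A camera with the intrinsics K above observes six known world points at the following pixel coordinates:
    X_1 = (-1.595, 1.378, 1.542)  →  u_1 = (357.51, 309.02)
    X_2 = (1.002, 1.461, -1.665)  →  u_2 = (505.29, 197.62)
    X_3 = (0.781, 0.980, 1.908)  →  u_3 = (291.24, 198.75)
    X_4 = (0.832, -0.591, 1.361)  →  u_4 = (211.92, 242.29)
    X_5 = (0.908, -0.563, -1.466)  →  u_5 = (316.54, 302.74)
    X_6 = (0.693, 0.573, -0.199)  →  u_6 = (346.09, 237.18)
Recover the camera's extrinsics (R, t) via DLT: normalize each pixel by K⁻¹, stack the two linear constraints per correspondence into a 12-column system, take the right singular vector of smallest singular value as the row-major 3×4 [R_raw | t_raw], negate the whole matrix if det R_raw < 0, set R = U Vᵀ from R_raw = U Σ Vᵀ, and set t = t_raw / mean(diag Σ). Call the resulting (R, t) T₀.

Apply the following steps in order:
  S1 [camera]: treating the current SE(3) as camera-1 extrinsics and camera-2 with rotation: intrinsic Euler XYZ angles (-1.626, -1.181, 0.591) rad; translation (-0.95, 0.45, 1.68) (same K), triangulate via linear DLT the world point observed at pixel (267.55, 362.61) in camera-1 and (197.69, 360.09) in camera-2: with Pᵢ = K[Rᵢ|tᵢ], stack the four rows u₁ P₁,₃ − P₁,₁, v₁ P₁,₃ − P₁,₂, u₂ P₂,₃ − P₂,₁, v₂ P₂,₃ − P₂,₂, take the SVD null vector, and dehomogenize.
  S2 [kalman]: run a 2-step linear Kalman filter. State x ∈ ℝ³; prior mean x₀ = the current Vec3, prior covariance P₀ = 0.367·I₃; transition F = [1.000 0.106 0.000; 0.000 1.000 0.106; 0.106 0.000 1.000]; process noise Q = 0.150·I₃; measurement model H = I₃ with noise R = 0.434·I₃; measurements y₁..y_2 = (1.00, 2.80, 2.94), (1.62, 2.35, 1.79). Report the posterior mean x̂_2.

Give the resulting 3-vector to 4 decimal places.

source (pnp_recover): camera pose = R=[-0.2770 0.8145 -0.5097; -0.8588 -0.4478 -0.2488; -0.4309 0.3688 0.8236], t=(-0.0500, 0.4600, 4.8997)
after S1 (triangulate): (-0.3487, -0.8516, -0.1078)
after S2 (kf_track): (1.1000, 1.8631, 1.7701)

result = (1.1000, 1.8631, 1.7701)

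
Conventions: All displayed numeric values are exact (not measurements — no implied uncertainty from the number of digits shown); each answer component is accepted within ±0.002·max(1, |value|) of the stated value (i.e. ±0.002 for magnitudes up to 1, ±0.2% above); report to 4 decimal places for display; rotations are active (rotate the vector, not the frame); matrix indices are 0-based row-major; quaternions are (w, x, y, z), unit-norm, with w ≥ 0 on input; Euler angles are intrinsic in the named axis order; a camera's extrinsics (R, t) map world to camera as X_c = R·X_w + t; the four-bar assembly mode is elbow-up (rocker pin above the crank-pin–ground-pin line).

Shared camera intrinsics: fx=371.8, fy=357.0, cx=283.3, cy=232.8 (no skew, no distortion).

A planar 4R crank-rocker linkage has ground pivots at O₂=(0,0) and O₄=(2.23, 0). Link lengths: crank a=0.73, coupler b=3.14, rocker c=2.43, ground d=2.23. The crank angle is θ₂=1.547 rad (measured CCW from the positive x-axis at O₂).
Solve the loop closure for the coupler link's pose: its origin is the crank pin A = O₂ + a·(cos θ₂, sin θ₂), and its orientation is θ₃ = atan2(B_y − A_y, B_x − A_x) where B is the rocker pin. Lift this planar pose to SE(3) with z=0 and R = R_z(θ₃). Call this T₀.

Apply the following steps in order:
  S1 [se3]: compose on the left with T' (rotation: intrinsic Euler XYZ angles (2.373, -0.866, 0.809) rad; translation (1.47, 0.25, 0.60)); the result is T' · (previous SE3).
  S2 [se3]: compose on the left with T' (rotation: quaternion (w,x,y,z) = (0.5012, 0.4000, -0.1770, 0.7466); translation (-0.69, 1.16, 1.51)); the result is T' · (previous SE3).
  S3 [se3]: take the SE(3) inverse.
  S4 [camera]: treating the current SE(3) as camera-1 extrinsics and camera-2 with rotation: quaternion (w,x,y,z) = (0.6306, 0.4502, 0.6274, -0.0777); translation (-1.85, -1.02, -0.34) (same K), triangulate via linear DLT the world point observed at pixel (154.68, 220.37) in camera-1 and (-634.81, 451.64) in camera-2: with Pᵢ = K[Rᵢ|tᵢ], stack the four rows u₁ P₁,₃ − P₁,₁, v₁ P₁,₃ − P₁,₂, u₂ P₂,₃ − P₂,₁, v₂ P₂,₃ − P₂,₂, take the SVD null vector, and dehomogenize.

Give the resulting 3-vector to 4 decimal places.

source (fourbar_fk): coupler pose = R=[0.8494 -0.5278 0.0000; 0.5278 0.8494 0.0000; 0.0000 0.0000 1.0000], t=(0.0174, 0.7298, 0.0000)
after S1 (compose_se3): R=[0.1324 -0.6342 -0.7617; -0.8119 0.3715 -0.4504; 0.5686 0.6781 -0.4658], t=(1.1356, 0.1521, 1.2415)
after S2 (compose_se3): R=[0.9379 0.0667 0.3405; 0.0552 -0.9975 0.0435; 0.3426 -0.0220 -0.9392], t=(-0.5057, 0.9570, 3.1770)
after S3 (invert_se3): R=[0.9379 0.0552 0.3426; 0.0667 -0.9975 -0.0220; 0.3405 0.0435 -0.9392], t=(-0.6669, 1.0583, 3.1146)
after S4 (triangulate): (-0.4432, 1.2259, -1.6296)

result = (-0.4432, 1.2259, -1.6296)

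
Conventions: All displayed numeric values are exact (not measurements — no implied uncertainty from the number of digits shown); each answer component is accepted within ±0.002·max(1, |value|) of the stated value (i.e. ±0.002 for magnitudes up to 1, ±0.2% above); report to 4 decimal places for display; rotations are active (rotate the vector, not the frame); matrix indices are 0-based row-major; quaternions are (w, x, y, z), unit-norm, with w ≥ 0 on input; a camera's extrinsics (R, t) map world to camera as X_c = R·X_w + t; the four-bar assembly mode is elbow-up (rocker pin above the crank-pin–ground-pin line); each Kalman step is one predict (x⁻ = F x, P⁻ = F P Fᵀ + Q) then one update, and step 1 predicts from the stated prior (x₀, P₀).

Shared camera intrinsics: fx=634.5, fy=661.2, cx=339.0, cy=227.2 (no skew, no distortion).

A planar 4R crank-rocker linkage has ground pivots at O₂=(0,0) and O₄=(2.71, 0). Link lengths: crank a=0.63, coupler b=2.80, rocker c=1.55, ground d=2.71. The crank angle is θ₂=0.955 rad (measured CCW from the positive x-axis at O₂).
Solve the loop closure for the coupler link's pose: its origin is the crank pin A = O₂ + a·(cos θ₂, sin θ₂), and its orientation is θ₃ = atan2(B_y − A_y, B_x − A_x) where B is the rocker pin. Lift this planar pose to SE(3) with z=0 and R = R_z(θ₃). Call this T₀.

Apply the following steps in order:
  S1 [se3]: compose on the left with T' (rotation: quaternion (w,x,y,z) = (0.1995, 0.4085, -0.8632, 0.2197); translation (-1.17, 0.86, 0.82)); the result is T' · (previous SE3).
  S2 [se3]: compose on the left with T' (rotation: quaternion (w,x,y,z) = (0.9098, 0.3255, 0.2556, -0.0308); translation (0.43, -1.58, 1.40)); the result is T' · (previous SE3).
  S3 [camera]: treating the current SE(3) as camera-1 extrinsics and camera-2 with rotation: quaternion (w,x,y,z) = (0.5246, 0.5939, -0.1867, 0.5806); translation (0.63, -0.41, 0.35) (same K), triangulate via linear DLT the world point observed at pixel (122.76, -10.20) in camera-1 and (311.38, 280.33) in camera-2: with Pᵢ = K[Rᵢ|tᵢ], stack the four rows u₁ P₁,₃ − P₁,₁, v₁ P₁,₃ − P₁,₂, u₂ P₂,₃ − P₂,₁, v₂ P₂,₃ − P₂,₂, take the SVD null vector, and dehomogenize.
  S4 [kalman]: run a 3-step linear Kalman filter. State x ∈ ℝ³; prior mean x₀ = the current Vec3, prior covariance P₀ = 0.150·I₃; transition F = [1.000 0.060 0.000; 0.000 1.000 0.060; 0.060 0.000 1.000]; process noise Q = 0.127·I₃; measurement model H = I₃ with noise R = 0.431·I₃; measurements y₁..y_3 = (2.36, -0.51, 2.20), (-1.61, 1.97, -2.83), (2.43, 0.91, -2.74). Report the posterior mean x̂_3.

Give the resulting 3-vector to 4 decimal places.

result = (1.2868, 0.9461, -1.5227)

source (fourbar_fk): coupler pose = R=[0.9323 -0.3618 0.0000; 0.3618 0.9323 0.0000; 0.0000 0.0000 1.0000], t=(0.3639, 0.5143, 0.0000)
after S1 (compose_se3): R=[-0.8338 -0.5269 -0.1649; -0.3696 0.7546 -0.5423; 0.4101 -0.3912 -0.8239], t=(-1.7912, 0.9283, 0.8994)
after S2 (compose_se3): R=[-0.6229 -0.4633 -0.6303; -0.6320 0.7729 0.0564; 0.4611 0.4335 -0.7743], t=(-0.5170, -1.5947, 3.3955)
after S3 (triangulate): (1.5319, 1.0647, -0.4577)
after S4 (kf_track): (1.2868, 0.9461, -1.5227)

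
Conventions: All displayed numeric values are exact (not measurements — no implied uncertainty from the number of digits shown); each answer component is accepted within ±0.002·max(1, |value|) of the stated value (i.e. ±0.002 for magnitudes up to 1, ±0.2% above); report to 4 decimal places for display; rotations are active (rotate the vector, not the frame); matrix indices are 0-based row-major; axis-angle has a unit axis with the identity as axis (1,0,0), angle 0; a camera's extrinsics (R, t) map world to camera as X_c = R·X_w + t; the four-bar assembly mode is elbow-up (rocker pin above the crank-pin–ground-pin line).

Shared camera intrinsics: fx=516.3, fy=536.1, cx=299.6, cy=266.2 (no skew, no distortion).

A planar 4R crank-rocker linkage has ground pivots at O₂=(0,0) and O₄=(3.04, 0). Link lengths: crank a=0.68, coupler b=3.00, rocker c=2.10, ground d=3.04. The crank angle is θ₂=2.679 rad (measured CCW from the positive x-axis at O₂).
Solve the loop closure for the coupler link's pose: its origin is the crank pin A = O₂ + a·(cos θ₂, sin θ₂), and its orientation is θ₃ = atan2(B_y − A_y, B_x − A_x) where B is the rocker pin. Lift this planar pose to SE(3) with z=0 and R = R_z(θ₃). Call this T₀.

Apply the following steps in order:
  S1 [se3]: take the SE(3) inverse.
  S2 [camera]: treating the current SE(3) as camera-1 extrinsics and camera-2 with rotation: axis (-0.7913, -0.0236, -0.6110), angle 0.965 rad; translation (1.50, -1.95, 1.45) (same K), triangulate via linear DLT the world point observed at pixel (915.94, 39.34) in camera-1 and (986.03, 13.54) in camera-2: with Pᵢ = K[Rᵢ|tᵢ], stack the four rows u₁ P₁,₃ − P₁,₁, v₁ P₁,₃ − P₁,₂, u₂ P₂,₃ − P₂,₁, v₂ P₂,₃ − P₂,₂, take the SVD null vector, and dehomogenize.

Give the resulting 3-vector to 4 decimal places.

result = (1.4237, 0.6885, 1.6331)

source (fourbar_fk): coupler pose = R=[0.8639 -0.5037 0.0000; 0.5037 0.8639 0.0000; 0.0000 0.0000 1.0000], t=(-0.6085, 0.3035, 0.0000)
after S1 (invert_se3): R=[0.8639 0.5037 0.0000; -0.5037 0.8639 0.0000; 0.0000 0.0000 1.0000], t=(0.3728, -0.5687, 0.0000)
after S2 (triangulate): (1.4237, 0.6885, 1.6331)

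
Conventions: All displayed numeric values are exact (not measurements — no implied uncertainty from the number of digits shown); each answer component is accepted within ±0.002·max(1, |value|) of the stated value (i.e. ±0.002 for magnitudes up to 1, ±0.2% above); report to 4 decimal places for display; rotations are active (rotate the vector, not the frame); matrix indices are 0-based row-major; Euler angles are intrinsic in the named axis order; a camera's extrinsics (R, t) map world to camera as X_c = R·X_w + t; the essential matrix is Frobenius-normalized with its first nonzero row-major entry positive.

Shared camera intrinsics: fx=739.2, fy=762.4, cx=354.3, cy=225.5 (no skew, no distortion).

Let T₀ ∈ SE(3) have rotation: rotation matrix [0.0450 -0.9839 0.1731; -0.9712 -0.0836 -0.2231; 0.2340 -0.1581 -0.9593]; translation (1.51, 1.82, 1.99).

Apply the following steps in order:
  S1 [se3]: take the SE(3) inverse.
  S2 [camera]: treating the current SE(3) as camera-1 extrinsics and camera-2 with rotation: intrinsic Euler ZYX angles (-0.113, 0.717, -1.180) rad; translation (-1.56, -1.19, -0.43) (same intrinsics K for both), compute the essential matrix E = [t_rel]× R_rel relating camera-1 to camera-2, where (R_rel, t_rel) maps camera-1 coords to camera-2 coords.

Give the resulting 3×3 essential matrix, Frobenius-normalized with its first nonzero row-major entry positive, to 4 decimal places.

after S1 (invert_se3): R=[0.0450 -0.9712 0.2340; -0.9839 -0.0836 -0.1581; 0.1731 -0.2231 -0.9593], t=(1.2341, 1.9525, 2.0537)
after S2 (essential): [0.1148 0.1741 -0.6439; -0.2376 0.5683 0.0008; -0.1825 0.2784 0.2275]

matrix = [0.1148 0.1741 -0.6439; -0.2376 0.5683 0.0008; -0.1825 0.2784 0.2275]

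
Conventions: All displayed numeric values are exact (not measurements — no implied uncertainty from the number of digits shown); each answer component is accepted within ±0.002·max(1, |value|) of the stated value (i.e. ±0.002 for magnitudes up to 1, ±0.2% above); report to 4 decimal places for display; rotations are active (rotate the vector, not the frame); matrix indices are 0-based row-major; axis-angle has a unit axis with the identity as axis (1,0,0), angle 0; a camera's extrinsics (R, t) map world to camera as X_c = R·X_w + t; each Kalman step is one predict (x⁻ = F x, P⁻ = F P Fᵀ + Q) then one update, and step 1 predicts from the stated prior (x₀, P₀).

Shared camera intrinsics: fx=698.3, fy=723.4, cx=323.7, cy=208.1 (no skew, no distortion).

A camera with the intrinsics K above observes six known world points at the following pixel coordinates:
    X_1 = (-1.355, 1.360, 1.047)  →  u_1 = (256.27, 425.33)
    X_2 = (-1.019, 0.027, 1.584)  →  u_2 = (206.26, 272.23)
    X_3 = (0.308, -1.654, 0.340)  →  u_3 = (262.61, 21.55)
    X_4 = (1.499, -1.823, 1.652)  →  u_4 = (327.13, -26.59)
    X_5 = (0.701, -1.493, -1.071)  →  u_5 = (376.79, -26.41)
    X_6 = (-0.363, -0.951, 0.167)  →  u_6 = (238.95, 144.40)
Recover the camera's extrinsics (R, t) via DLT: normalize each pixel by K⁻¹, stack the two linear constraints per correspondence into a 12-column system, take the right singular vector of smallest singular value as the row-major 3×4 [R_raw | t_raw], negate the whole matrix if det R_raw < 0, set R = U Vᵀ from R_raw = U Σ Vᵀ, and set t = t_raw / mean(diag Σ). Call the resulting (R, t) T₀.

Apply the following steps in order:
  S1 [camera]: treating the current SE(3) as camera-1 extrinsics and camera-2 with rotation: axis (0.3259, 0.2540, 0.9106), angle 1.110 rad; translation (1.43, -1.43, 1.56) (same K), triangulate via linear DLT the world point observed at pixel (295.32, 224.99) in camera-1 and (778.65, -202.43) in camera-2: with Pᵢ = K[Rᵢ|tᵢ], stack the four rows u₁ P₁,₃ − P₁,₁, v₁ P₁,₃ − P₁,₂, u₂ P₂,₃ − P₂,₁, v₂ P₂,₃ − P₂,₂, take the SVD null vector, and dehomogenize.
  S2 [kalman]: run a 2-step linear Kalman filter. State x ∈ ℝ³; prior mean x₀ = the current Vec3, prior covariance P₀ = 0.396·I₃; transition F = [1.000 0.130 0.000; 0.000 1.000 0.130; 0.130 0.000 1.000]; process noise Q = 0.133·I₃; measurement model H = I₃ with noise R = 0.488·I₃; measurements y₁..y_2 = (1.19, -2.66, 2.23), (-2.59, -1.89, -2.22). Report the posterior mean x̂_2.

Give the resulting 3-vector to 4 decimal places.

result = (-1.0691, -1.5721, -0.0359)

source (pnp_recover): camera pose = R=[0.8278 0.4786 -0.2928; -0.5172 0.8532 -0.0674; 0.2176 0.2072 0.9538], t=(0.1500, 0.1600, 5.5096)
after S1 (triangulate): (-0.0486, 0.0901, 1.4849)
after S2 (kf_track): (-1.0691, -1.5721, -0.0359)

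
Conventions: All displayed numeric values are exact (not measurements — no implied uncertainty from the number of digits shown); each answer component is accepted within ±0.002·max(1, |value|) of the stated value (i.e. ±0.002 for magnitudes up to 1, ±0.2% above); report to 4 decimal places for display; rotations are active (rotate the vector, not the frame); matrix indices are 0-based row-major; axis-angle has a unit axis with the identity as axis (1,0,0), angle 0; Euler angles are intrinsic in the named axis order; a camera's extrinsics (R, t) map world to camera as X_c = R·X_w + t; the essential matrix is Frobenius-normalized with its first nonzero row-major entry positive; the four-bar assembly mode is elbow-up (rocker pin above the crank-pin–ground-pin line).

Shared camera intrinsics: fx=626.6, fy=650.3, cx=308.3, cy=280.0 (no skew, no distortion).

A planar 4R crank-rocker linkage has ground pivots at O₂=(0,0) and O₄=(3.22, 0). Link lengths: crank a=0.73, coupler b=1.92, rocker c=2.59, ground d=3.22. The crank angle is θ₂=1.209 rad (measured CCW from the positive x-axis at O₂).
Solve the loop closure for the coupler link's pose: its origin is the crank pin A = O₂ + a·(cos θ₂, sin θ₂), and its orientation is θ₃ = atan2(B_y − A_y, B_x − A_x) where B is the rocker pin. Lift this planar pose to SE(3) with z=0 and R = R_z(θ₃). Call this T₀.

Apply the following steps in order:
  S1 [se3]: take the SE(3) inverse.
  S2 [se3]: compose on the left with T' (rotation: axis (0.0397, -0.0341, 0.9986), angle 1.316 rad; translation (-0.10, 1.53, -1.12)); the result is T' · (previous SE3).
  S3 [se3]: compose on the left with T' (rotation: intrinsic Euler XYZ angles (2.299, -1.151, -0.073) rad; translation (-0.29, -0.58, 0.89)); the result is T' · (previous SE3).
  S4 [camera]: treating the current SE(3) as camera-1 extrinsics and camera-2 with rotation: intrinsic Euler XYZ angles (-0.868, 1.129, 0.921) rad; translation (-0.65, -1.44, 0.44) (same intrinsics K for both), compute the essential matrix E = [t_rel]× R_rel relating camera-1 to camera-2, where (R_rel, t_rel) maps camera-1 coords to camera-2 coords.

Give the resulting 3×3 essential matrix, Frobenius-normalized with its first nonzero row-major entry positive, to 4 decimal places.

matrix = [0.4993 -0.3599 -0.3055; -0.1034 -0.2442 -0.2192; -0.4897 -0.3016 -0.2806]

source (fourbar_fk): coupler pose = R=[0.7091 -0.7051 0.0000; 0.7051 0.7091 0.0000; 0.0000 0.0000 1.0000], t=(0.2584, 0.6827, 0.0000)
after S1 (invert_se3): R=[0.7091 0.7051 0.0000; -0.7051 0.7091 0.0000; 0.0000 0.0000 1.0000], t=(-0.6646, -0.3019, 0.0000)
after S2 (compose_se3): R=[0.8617 -0.5074 -0.0033; 0.5062 0.8601 -0.0639; 0.0353 0.0534 0.9980], t=(0.0238, 0.8120, -1.1656)
after S3 (compose_se3): R=[0.3331 -0.2294 -0.9146; -0.9158 -0.3096 -0.2559; -0.2244 0.9228 -0.3132], t=(0.8081, -0.8198, 1.7589)
after S4 (essential): [0.4993 -0.3599 -0.3055; -0.1034 -0.2442 -0.2192; -0.4897 -0.3016 -0.2806]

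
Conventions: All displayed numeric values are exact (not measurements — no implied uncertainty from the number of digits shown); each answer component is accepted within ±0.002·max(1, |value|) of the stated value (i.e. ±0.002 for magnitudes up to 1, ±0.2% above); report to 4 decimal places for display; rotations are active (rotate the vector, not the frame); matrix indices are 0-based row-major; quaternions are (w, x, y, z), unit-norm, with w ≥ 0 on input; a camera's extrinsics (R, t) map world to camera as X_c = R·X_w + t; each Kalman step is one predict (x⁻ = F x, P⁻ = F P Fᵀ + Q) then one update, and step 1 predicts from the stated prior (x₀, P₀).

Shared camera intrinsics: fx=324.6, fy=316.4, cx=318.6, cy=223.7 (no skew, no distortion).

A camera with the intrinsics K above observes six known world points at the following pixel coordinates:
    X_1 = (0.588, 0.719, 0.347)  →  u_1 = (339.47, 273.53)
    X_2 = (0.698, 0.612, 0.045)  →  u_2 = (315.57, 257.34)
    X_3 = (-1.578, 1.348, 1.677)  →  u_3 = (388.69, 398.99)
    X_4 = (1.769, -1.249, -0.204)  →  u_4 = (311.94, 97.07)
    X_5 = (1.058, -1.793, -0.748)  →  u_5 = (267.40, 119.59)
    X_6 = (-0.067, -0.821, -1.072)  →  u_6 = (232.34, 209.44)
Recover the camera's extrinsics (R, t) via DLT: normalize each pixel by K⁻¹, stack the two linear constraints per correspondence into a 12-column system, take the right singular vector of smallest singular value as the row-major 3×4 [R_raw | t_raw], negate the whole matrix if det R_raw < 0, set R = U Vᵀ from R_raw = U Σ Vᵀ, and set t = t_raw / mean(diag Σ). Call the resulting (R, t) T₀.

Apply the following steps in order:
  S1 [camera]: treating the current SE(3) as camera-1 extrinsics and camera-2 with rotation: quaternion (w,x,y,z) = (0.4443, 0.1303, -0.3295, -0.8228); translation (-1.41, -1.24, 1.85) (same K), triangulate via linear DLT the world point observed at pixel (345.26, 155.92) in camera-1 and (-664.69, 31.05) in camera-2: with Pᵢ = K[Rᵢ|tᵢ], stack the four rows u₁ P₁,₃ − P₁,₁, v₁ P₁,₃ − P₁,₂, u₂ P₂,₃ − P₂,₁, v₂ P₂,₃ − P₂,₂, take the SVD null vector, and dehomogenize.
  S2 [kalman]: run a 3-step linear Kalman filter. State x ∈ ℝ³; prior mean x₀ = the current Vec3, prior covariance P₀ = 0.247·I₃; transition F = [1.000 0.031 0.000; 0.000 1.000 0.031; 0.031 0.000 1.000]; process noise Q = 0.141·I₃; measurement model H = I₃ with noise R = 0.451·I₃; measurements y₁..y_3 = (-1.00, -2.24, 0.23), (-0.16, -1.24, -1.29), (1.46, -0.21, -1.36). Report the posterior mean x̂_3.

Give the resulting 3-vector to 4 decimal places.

source (pnp_recover): camera pose = R=[0.2233 0.0266 0.9744; -0.7056 0.6941 0.1427; -0.6726 -0.7194 0.1738], t=(-0.2500, 0.4498, 4.5592)
after S1 (triangulate): (0.5751, -1.9560, 0.6582)
after S2 (kf_track): (0.4732, -1.0731, -0.7382)

result = (0.4732, -1.0731, -0.7382)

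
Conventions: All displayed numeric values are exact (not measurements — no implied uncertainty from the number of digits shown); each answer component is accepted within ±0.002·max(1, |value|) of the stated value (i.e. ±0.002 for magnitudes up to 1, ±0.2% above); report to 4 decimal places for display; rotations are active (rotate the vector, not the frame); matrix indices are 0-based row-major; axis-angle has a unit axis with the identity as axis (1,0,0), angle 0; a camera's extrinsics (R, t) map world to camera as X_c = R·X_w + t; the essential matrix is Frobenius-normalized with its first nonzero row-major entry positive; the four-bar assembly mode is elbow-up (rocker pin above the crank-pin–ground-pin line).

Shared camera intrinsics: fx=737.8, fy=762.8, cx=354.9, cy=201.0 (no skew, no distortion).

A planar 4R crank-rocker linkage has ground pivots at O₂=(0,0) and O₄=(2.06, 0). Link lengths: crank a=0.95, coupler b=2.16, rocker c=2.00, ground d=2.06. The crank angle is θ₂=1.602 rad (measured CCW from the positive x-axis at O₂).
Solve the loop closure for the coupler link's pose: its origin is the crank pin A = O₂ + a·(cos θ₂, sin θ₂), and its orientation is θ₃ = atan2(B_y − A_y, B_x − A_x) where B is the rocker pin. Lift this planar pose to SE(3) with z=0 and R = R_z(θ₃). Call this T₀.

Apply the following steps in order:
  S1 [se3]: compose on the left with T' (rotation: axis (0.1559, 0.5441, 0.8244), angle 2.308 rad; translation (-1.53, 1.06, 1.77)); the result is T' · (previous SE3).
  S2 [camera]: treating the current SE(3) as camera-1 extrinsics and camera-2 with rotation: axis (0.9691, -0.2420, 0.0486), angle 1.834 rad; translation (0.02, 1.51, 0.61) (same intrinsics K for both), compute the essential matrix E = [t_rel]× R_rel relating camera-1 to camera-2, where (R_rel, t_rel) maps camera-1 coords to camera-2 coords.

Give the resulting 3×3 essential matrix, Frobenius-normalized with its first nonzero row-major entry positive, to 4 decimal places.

matrix = [0.3890 0.4726 -0.1855; -0.1142 0.3387 -0.2677; -0.5461 0.1312 -0.2757]

source (fourbar_fk): coupler pose = R=[0.8763 -0.4818 0.0000; 0.4818 0.8763 0.0000; 0.0000 0.0000 1.0000], t=(-0.0296, 0.9495, 0.0000)
after S1 (compose_se3): R=[-0.7792 -0.1062 0.6178; 0.5738 -0.5177 0.6347; 0.2524 0.8490 0.4643], t=(-1.9562, 0.8695, 2.5974)
after S2 (essential): [0.3890 0.4726 -0.1855; -0.1142 0.3387 -0.2677; -0.5461 0.1312 -0.2757]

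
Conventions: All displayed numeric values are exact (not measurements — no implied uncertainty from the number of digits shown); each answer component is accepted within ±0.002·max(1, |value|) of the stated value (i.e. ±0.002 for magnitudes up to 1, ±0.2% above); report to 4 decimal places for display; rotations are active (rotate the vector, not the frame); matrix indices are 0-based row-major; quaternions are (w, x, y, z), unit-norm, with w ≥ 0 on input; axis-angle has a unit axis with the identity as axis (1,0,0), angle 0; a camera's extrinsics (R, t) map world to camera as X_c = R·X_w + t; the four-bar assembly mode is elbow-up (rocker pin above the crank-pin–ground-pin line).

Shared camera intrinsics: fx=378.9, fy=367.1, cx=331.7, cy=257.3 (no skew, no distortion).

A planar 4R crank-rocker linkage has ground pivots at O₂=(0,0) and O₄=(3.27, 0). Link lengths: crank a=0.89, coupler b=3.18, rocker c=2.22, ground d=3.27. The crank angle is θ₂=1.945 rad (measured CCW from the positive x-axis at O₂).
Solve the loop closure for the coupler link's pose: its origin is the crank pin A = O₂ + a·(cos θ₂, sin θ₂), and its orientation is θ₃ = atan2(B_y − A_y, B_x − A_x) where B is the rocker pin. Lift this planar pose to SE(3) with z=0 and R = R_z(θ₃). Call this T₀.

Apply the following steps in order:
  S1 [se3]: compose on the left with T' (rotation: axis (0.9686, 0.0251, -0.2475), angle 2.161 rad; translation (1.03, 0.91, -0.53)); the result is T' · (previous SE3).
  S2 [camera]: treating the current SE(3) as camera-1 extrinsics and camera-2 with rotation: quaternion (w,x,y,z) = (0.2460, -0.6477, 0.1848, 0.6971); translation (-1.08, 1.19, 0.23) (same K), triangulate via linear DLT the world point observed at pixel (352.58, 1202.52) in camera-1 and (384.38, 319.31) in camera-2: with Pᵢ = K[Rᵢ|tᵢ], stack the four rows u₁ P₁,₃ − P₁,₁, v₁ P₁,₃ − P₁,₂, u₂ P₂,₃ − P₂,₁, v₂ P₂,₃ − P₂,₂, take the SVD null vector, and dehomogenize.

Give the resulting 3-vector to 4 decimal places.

result = (-1.5313, -0.1027, -1.4587)

source (fourbar_fk): coupler pose = R=[0.9150 -0.4035 0.0000; 0.4035 0.9150 0.0000; 0.0000 0.0000 1.0000], t=(-0.3253, 0.8284, 0.0000)
after S1 (compose_se3): R=[0.9251 -0.1419 -0.3523; -0.3777 -0.4407 -0.8143; -0.0397 0.8864 -0.4613], t=(0.9377, 0.5043, 0.2568)
after S2 (triangulate): (-1.5313, -0.1027, -1.4587)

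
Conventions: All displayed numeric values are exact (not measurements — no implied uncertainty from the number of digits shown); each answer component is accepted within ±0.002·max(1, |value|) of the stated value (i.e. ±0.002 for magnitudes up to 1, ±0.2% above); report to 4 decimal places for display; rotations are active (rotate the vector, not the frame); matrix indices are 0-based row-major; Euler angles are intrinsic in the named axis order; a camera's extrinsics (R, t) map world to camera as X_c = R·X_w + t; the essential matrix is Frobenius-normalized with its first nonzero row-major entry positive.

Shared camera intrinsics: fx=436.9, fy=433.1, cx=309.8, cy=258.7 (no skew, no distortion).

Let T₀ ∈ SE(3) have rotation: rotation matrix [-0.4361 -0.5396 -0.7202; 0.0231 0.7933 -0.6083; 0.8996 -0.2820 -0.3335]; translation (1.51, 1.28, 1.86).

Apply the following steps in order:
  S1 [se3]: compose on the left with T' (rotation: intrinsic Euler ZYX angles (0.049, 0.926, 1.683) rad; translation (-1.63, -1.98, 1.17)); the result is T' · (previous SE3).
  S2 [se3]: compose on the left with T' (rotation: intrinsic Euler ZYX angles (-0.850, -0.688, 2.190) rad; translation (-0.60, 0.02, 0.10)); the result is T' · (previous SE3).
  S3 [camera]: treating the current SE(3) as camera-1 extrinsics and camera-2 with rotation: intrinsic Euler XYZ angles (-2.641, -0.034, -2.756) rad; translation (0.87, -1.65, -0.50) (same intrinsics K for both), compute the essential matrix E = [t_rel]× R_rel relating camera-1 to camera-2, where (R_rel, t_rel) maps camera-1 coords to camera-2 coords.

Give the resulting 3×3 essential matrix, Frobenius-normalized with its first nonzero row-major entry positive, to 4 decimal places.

matrix = [0.3692 -0.0419 0.2233; 0.2216 -0.4850 0.3384; 0.4609 0.4443 0.0581]

after S1 (compose_se3): R=[-0.2800 0.3212 -0.9047; -0.9113 0.2073 0.3556; 0.3018 0.9240 0.2347], t=(0.2231, -3.8831, 0.6025)
after S2 (compose_se3): R=[0.4544 -0.3380 -0.8242; -0.0883 -0.9378 0.3359; -0.8864 -0.0799 -0.4560], t=(2.3101, -0.6213, -2.4713)
after S3 (essential): [0.3692 -0.0419 0.2233; 0.2216 -0.4850 0.3384; 0.4609 0.4443 0.0581]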